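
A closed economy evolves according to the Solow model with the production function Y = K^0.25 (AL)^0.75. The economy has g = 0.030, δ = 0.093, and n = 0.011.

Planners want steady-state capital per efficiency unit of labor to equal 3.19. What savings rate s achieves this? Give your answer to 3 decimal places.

Steady state requires s·f(k) = (n + g + δ)·k, i.e. s·k^α = (n + g + δ)·k.
So s / (n + g + δ) = (k*)^(1−α) = 3.19^0.75 = 2.3869.
Therefore s = 2.3869 × (n + g + δ) = 2.3869 × 0.134 = 0.3198.

s ≈ 0.320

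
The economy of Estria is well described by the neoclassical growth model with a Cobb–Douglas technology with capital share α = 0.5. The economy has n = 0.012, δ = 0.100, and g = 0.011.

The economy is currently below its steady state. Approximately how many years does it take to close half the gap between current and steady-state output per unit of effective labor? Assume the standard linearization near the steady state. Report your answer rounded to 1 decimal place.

Near the steady state the convergence rate is λ = (1 − α)(n + g + δ).
λ = (1 − 0.5) × 0.123 = 0.5 × 0.123 = 0.0615
Half-life = ln 2 / λ = 0.6931 / 0.0615 ≈ 11.27 years

about 11.3 years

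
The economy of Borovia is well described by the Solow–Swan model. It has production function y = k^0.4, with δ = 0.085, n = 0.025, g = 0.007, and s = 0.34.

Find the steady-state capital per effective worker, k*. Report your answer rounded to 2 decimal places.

In steady state, investment equals break-even investment: s·k^α = (n + g + δ)·k.
Rearranging, k^(1−α) = s / (n + g + δ).
k^0.6 = 0.34 / (0.025 + 0.007 + 0.085) = 0.34 / 0.117 = 2.9060
k* = 2.9060^(1/0.6) ≈ 5.9178

k* = 5.92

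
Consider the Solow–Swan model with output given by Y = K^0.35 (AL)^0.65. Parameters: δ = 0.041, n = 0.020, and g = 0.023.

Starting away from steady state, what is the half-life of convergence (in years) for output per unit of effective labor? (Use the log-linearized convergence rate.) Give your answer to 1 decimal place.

t_½ ≈ 12.7 years

Near the steady state the convergence rate is λ = (1 − α)(n + g + δ).
λ = (1 − 0.35) × 0.084 = 0.65 × 0.084 = 0.0546
Half-life = ln 2 / λ = 0.6931 / 0.0546 ≈ 12.69 years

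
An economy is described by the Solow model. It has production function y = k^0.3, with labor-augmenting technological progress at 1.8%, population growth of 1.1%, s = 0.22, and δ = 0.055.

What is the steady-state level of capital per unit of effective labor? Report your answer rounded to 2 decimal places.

Steady state requires s·f(k) = (n + g + δ)·k, i.e. s·k^α = (n + g + δ)·k.
Dividing both sides by k: k^(1−α) = s / (n + g + δ).
k^0.7 = 0.22 / (0.011 + 0.018 + 0.055) = 0.22 / 0.084 = 2.6190
k* = 2.6190^(1/0.7) ≈ 3.9567

k* = 3.96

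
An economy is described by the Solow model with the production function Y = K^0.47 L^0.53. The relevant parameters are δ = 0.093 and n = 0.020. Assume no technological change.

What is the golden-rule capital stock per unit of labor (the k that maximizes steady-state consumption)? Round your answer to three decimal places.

k_gold ≈ 14.722

The golden rule sets f'(k) = n + δ, i.e. α·k^(α−1) = n + δ.
So k^(1−α) = α / (n + δ) = 0.47 / 0.113 = 4.1593.
k_gold = 4.1593^(1/0.53) ≈ 14.7219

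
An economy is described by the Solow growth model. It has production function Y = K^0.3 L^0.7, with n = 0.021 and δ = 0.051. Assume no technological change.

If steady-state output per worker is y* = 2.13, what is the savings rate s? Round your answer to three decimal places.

Steady state requires s·f(k) = (n + δ)·k, i.e. s·k^α = (n + δ)·k.
Since y* = [s/(n + δ)]^(α/(1−α)), we have s/(n + δ) = (y*)^((1−α)/α) = 2.13^2.3333 = 5.8372.
Therefore s = 5.8372 × (n + δ) = 5.8372 × 0.072 = 0.4203.

s ≈ 0.420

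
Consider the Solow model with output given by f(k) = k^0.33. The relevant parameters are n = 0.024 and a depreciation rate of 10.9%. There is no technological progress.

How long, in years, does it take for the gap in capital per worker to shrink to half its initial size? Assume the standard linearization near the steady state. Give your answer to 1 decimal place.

Near the steady state the convergence rate is λ = (1 − α)(n + δ).
λ = (1 − 0.33) × 0.133 = 0.67 × 0.133 = 0.08911
Half-life = ln 2 / λ = 0.6931 / 0.08911 ≈ 7.78 years

half-life ≈ 7.8 years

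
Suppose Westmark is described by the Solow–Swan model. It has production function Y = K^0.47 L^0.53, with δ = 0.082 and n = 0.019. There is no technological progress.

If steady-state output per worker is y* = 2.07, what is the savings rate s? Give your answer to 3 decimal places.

s ≈ 0.229

Steady state requires s·f(k) = (n + δ)·k, i.e. s·k^α = (n + δ)·k.
Since y* = [s/(n + δ)]^(α/(1−α)), we have s/(n + δ) = (y*)^((1−α)/α) = 2.07^1.1277 = 2.2715.
Therefore s = 2.2715 × (n + δ) = 2.2715 × 0.101 = 0.2294.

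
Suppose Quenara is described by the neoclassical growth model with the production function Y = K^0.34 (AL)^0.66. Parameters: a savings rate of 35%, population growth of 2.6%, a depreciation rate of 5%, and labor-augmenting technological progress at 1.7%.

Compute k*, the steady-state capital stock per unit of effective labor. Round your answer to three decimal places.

k* = 7.449

In steady state, investment equals break-even investment: s·k^α = (n + g + δ)·k.
Dividing both sides by k: k^(1−α) = s / (n + g + δ).
k^0.66 = 0.35 / (0.026 + 0.017 + 0.050) = 0.35 / 0.093 = 3.7634
k* = 3.7634^(1/0.66) ≈ 7.4489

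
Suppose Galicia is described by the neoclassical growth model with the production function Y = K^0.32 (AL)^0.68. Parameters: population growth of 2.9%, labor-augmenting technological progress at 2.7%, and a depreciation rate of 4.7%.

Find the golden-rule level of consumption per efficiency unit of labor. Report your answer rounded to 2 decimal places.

At the golden rule, f'(k) = n + g + δ, so α·k^(α−1) = n + g + δ and k_gold = (α/(n + g + δ))^(1/(1−α)).
k_gold = (0.32/0.103)^(1/0.68) = 3.1068^1.4706 ≈ 5.2966
c_gold = f(k_gold) − (n + g + δ)·k_gold = 1.7048 − 0.103×5.2966 ≈ 1.1593

c_gold ≈ 1.16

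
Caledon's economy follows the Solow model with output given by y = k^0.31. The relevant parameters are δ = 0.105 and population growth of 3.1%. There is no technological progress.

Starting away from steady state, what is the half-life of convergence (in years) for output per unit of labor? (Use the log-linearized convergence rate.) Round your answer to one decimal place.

half-life ≈ 7.4 years

Near the steady state the convergence rate is λ = (1 − α)(n + δ).
λ = (1 − 0.31) × 0.136 = 0.69 × 0.136 = 0.09384
Half-life = ln 2 / λ = 0.6931 / 0.09384 ≈ 7.39 years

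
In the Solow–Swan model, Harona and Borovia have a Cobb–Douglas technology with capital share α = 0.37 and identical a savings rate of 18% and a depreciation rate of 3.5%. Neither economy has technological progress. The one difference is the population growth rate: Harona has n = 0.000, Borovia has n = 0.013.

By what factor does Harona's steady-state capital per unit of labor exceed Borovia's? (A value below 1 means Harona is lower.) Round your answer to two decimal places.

Steady-state k* = [s/(n + δ)]^(1/(1−α)), so the ratio is [ (s_H/(n + δ)_H) / (s_B/(n + δ)_B) ]^1.5873.
s_H/(n + δ)_H = 0.18/0.035 = 5.1429; s_B/(n + δ)_B = 0.18/0.048 = 3.7500.
Ratio = (5.1429/3.7500)^1.5873 = 1.3714^1.5873 ≈ 1.6509

k*_H / k*_B ≈ 1.65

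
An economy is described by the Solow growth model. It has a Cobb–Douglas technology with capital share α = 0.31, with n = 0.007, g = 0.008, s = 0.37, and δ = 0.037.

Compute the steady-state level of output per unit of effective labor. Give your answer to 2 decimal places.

y* ≈ 2.41

Steady state requires s·f(k) = (n + g + δ)·k, i.e. s·k^α = (n + g + δ)·k.
Rearranging, k^(1−α) = s / (n + g + δ).
k^0.69 = 0.37 / (0.007 + 0.008 + 0.037) = 0.37 / 0.052 = 7.1154
k* = 7.1154^(1/0.69) ≈ 17.1819
y* = (k*)^α = 17.1819^0.31 ≈ 2.4147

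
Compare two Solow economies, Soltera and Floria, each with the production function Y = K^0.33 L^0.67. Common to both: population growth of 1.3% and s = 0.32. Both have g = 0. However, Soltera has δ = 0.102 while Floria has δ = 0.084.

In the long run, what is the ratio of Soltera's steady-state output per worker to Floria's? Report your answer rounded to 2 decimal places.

Steady-state y* = [s/(n + δ)]^(α/(1−α)), so the ratio is [ (s_S/(n + δ)_S) / (s_F/(n + δ)_F) ]^0.4925.
s_S/(n + δ)_S = 0.32/0.115 = 2.7826; s_F/(n + δ)_F = 0.32/0.097 = 3.2990.
Ratio = (2.7826/3.2990)^0.4925 = 0.8435^0.4925 ≈ 0.9196

ratio ≈ 0.92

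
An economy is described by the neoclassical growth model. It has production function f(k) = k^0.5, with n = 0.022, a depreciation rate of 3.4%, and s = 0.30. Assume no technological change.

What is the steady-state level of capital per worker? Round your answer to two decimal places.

At the steady state, Δk = 0, so s·k^α = (n + δ)·k.
Dividing both sides by k: k^(1−α) = s / (n + δ).
k^0.5 = 0.30 / (0.022 + 0.034) = 0.30 / 0.056 = 5.3571
k* = 5.3571^(1/0.5) ≈ 28.6985

k* = 28.70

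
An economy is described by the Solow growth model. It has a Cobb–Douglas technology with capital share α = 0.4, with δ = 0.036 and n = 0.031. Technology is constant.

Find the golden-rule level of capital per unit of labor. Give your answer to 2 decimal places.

k_gold ≈ 19.65

The golden rule sets f'(k) = n + δ, i.e. α·k^(α−1) = n + δ.
So k^(1−α) = α / (n + δ) = 0.4 / 0.067 = 5.9701.
k_gold = 5.9701^(1/0.6) ≈ 19.6473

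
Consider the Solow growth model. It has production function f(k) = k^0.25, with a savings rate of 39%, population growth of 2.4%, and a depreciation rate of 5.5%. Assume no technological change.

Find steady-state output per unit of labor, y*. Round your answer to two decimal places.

At the steady state, Δk = 0, so s·k^α = (n + δ)·k.
Rearranging, k^(1−α) = s / (n + δ).
k^0.75 = 0.39 / (0.024 + 0.055) = 0.39 / 0.079 = 4.9367
k* = 4.9367^(1/0.75) ≈ 8.4059
y* = (k*)^α = 8.4059^0.25 ≈ 1.7027

y* ≈ 1.70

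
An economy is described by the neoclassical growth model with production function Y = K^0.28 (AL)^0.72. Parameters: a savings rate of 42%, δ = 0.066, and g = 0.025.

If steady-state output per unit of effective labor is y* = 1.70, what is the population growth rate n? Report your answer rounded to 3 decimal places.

n ≈ 0.016

In steady state, investment equals break-even investment: s·k^α = (n + g + δ)·k.
Since y* = [s/(n + g + δ)]^(α/(1−α)), we have s/(n + g + δ) = (y*)^((1−α)/α) = 1.70^2.5714 = 3.9136.
Therefore n + g + δ = s / 3.9136 = 0.42 / 3.9136 = 0.1073, so n = 0.1073 − 0.091 = 0.0163.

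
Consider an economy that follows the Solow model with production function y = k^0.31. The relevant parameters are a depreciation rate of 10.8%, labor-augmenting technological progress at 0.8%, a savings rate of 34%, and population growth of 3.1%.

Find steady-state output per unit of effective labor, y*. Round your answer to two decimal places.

y* = 1.46

Steady state requires s·f(k) = (n + g + δ)·k, i.e. s·k^α = (n + g + δ)·k.
Rearranging, k^(1−α) = s / (n + g + δ).
k^0.69 = 0.34 / (0.031 + 0.008 + 0.108) = 0.34 / 0.147 = 2.3129
k* = 2.3129^(1/0.69) ≈ 3.3710
y* = (k*)^α = 3.3710^0.31 ≈ 1.4575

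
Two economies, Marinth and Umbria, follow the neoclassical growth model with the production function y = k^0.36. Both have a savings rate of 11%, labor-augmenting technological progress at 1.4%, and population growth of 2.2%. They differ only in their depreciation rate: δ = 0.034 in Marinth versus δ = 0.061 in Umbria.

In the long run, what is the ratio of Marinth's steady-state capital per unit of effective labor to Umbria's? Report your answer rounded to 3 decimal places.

Steady-state k* = [s/(n + g + δ)]^(1/(1−α)), so the ratio is [ (s_M/(n + g + δ)_M) / (s_U/(n + g + δ)_U) ]^1.5625.
s_M/(n + g + δ)_M = 0.11/0.070 = 1.5714; s_U/(n + g + δ)_U = 0.11/0.097 = 1.1340.
Ratio = (1.5714/1.1340)^1.5625 = 1.3857^1.5625 ≈ 1.6648

k*_M / k*_U ≈ 1.665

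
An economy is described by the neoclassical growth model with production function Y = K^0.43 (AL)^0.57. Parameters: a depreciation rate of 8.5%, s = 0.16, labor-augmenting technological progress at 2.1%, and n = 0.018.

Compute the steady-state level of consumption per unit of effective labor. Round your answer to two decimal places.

Steady state requires s·f(k) = (n + g + δ)·k, i.e. s·k^α = (n + g + δ)·k.
Rearranging, k^(1−α) = s / (n + g + δ).
k^0.57 = 0.16 / (0.018 + 0.021 + 0.085) = 0.16 / 0.124 = 1.2903
k* = 1.2903^(1/0.57) ≈ 1.5638
y* = (k*)^α = 1.5638^0.43 ≈ 1.2120
c* = (1 − s)·y* = (1 − 0.16) × 1.2120 ≈ 1.0181

c* = 1.02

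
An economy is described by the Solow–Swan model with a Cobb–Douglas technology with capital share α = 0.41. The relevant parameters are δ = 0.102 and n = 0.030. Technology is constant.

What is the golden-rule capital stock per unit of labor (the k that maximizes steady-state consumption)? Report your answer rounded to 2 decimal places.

k_gold ≈ 6.83

The golden rule sets f'(k) = n + δ, i.e. α·k^(α−1) = n + δ.
So k^(1−α) = α / (n + δ) = 0.41 / 0.132 = 3.1061.
k_gold = 3.1061^(1/0.59) ≈ 6.8275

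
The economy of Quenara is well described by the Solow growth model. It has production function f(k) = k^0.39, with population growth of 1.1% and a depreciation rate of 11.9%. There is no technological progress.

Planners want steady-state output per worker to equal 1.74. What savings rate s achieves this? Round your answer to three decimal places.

In steady state, investment equals break-even investment: s·k^α = (n + δ)·k.
Since y* = [s/(n + δ)]^(α/(1−α)), we have s/(n + δ) = (y*)^((1−α)/α) = 1.74^1.5641 = 2.3782.
Therefore s = 2.3782 × (n + δ) = 2.3782 × 0.130 = 0.3092.

s ≈ 0.309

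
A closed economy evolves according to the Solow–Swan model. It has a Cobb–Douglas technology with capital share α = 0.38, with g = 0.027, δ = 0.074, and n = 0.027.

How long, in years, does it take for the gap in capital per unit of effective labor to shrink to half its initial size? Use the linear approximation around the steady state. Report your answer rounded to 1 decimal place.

half-life ≈ 8.7 years

Near the steady state the convergence rate is λ = (1 − α)(n + g + δ).
λ = (1 − 0.38) × 0.128 = 0.62 × 0.128 = 0.07936
Half-life = ln 2 / λ = 0.6931 / 0.07936 ≈ 8.73 years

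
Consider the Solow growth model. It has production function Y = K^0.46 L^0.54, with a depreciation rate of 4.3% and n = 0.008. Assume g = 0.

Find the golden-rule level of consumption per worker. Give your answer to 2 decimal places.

At the golden rule, f'(k) = n + δ, so α·k^(α−1) = n + δ and k_gold = (α/(n + δ))^(1/(1−α)).
k_gold = (0.46/0.051)^(1/0.54) = 9.0196^1.8519 ≈ 58.7369
c_gold = f(k_gold) − (n + δ)·k_gold = 6.5118 − 0.051×58.7369 ≈ 3.5162

c_gold ≈ 3.52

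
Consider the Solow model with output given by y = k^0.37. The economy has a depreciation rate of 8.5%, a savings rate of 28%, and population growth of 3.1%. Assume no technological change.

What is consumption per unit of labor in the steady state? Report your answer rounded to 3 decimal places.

c* ≈ 1.208

Steady state requires s·f(k) = (n + δ)·k, i.e. s·k^α = (n + δ)·k.
Rearranging, k^(1−α) = s / (n + δ).
k^0.63 = 0.28 / (0.031 + 0.085) = 0.28 / 0.116 = 2.4138
k* = 2.4138^(1/0.63) ≈ 4.0501
y* = (k*)^α = 4.0501^0.37 ≈ 1.6779
c* = (1 − s)·y* = (1 − 0.28) × 1.6779 ≈ 1.2081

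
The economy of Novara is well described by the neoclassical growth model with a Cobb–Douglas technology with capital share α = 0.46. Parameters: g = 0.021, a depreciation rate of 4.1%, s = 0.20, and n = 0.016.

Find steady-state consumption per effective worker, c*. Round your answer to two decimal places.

c* = 1.78

At the steady state, Δk = 0, so s·k^α = (n + g + δ)·k.
Rearranging, k^(1−α) = s / (n + g + δ).
k^0.54 = 0.20 / (0.016 + 0.021 + 0.041) = 0.20 / 0.078 = 2.5641
k* = 2.5641^(1/0.54) ≈ 5.7186
y* = (k*)^α = 5.7186^0.46 ≈ 2.2302
c* = (1 − s)·y* = (1 − 0.20) × 2.2302 ≈ 1.7842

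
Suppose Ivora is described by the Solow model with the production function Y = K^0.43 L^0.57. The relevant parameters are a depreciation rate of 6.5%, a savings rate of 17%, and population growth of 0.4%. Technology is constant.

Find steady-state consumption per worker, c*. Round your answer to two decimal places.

c* ≈ 1.64

Steady state requires s·f(k) = (n + δ)·k, i.e. s·k^α = (n + δ)·k.
Rearranging, k^(1−α) = s / (n + δ).
k^0.57 = 0.17 / (0.004 + 0.065) = 0.17 / 0.069 = 2.4638
k* = 2.4638^(1/0.57) ≈ 4.8644
y* = (k*)^α = 4.8644^0.43 ≈ 1.9743
c* = (1 − s)·y* = (1 − 0.17) × 1.9743 ≈ 1.6387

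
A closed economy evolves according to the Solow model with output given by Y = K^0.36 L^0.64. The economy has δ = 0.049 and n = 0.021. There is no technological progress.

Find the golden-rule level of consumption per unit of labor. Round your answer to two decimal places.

c_gold ≈ 1.61

At the golden rule, f'(k) = n + δ, so α·k^(α−1) = n + δ and k_gold = (α/(n + δ))^(1/(1−α)).
k_gold = (0.36/0.070)^(1/0.64) = 5.1429^1.5625 ≈ 12.9200
c_gold = f(k_gold) − (n + δ)·k_gold = 2.5122 − 0.070×12.9200 ≈ 1.6078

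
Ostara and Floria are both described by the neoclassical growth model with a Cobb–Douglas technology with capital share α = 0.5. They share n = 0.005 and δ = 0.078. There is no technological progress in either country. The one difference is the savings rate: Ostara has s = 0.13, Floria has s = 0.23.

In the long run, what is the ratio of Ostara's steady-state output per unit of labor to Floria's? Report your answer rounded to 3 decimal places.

y*_O / y*_F ≈ 0.565

Steady-state y* = [s/(n + δ)]^(α/(1−α)), so the ratio is [ (s_O/(n + δ)_O) / (s_F/(n + δ)_F) ]^1.
s_O/(n + δ)_O = 0.13/0.083 = 1.5663; s_F/(n + δ)_F = 0.23/0.083 = 2.7711.
Ratio = (1.5663/2.7711)^1 = 0.5652^1 ≈ 0.5652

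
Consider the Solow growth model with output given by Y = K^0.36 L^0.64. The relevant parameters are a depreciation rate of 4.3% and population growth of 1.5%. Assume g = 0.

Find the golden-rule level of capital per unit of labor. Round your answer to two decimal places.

k_gold ≈ 17.33

The golden rule sets f'(k) = n + δ, i.e. α·k^(α−1) = n + δ.
So k^(1−α) = α / (n + δ) = 0.36 / 0.058 = 6.2069.
k_gold = 6.2069^(1/0.64) ≈ 17.3327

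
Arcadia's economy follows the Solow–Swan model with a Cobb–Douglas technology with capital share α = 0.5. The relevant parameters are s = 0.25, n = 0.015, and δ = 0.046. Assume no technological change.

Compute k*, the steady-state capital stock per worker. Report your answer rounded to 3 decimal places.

k* = 16.797

At the steady state, Δk = 0, so s·k^α = (n + δ)·k.
Rearranging, k^(1−α) = s / (n + δ).
k^0.5 = 0.25 / (0.015 + 0.046) = 0.25 / 0.061 = 4.0984
k* = 4.0984^(1/0.5) ≈ 16.7969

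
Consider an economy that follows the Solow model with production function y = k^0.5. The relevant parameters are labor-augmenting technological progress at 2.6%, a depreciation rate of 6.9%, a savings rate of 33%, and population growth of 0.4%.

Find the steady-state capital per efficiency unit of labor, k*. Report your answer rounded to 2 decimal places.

At the steady state, Δk = 0, so s·k^α = (n + g + δ)·k.
Rearranging, k^(1−α) = s / (n + g + δ).
k^0.5 = 0.33 / (0.004 + 0.026 + 0.069) = 0.33 / 0.099 = 3.3333
k* = 3.3333^(1/0.5) ≈ 11.1109

k* = 11.11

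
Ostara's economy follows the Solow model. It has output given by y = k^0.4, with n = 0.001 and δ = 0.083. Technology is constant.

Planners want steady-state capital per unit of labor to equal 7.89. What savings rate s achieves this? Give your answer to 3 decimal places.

Steady state requires s·f(k) = (n + δ)·k, i.e. s·k^α = (n + δ)·k.
So s / (n + δ) = (k*)^(1−α) = 7.89^0.6 = 3.4534.
Therefore s = 3.4534 × (n + δ) = 3.4534 × 0.084 = 0.2901.

s ≈ 0.290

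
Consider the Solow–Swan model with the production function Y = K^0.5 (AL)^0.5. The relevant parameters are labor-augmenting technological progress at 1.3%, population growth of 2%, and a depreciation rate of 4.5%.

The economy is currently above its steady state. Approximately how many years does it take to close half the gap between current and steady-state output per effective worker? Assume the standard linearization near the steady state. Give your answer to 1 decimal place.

t_½ ≈ 17.8 years

Near the steady state the convergence rate is λ = (1 − α)(n + g + δ).
λ = (1 − 0.5) × 0.078 = 0.5 × 0.078 = 0.0390
Half-life = ln 2 / λ = 0.6931 / 0.0390 ≈ 17.77 years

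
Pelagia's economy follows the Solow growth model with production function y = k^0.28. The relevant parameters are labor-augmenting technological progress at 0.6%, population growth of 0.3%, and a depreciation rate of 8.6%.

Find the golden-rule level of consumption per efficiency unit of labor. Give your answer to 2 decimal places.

c_gold ≈ 1.10

At the golden rule, f'(k) = n + g + δ, so α·k^(α−1) = n + g + δ and k_gold = (α/(n + g + δ))^(1/(1−α)).
k_gold = (0.28/0.095)^(1/0.72) = 2.9474^1.3889 ≈ 4.4875
c_gold = f(k_gold) − (n + g + δ)·k_gold = 1.5225 − 0.095×4.4875 ≈ 1.0962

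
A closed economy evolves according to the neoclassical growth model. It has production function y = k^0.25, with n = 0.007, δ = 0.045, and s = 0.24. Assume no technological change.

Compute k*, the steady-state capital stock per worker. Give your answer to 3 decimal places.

Steady state requires s·f(k) = (n + δ)·k, i.e. s·k^α = (n + δ)·k.
Dividing both sides by k: k^(1−α) = s / (n + δ).
k^0.75 = 0.24 / (0.007 + 0.045) = 0.24 / 0.052 = 4.6154
k* = 4.6154^(1/0.75) ≈ 7.6844

k* = 7.684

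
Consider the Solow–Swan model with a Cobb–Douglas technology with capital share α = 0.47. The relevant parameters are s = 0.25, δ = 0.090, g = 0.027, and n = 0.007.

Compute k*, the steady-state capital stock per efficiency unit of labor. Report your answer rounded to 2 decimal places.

Steady state requires s·f(k) = (n + g + δ)·k, i.e. s·k^α = (n + g + δ)·k.
Rearranging, k^(1−α) = s / (n + g + δ).
k^0.53 = 0.25 / (0.007 + 0.027 + 0.090) = 0.25 / 0.124 = 2.0161
k* = 2.0161^(1/0.53) ≈ 3.7545

k* = 3.75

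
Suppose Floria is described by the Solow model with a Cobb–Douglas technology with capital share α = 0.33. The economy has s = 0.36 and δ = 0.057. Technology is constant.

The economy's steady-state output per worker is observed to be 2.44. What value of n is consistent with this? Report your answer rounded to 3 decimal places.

At the steady state, Δk = 0, so s·k^α = (n + δ)·k.
Since y* = [s/(n + δ)]^(α/(1−α)), we have s/(n + δ) = (y*)^((1−α)/α) = 2.44^2.0303 = 6.1167.
Therefore n + δ = s / 6.1167 = 0.36 / 6.1167 = 0.0589, so n = 0.0589 − 0.057 = 0.0019.

n ≈ 0.002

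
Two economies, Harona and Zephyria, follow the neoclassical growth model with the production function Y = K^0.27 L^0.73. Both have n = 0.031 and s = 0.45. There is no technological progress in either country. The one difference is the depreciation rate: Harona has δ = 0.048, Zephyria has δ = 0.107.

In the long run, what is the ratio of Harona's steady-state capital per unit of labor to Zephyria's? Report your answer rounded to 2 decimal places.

Steady-state k* = [s/(n + δ)]^(1/(1−α)), so the ratio is [ (s_H/(n + δ)_H) / (s_Z/(n + δ)_Z) ]^1.3699.
s_H/(n + δ)_H = 0.45/0.079 = 5.6962; s_Z/(n + δ)_Z = 0.45/0.138 = 3.2609.
Ratio = (5.6962/3.2609)^1.3699 = 1.7468^1.3699 ≈ 2.1471

k*_H / k*_Z ≈ 2.15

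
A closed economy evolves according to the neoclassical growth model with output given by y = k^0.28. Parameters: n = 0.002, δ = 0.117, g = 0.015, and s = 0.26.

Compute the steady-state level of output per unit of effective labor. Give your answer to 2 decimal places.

y* ≈ 1.29

In steady state, investment equals break-even investment: s·k^α = (n + g + δ)·k.
Dividing both sides by k: k^(1−α) = s / (n + g + δ).
k^0.72 = 0.26 / (0.002 + 0.015 + 0.117) = 0.26 / 0.134 = 1.9403
k* = 1.9403^(1/0.72) ≈ 2.5108
y* = (k*)^α = 2.5108^0.28 ≈ 1.2940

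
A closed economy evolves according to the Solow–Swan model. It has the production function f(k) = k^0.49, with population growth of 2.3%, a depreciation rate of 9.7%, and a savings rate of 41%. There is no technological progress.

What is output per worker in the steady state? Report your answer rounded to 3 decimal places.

y* = 3.256

Steady state requires s·f(k) = (n + δ)·k, i.e. s·k^α = (n + δ)·k.
Dividing both sides by k: k^(1−α) = s / (n + δ).
k^0.51 = 0.41 / (0.023 + 0.097) = 0.41 / 0.120 = 3.4167
k* = 3.4167^(1/0.51) ≈ 11.1247
y* = (k*)^α = 11.1247^0.49 ≈ 3.2560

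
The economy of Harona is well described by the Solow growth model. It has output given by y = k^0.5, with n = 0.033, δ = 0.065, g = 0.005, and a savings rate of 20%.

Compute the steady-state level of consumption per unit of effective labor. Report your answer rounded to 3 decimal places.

c* = 1.553

Steady state requires s·f(k) = (n + g + δ)·k, i.e. s·k^α = (n + g + δ)·k.
Dividing both sides by k: k^(1−α) = s / (n + g + δ).
k^0.5 = 0.20 / (0.033 + 0.005 + 0.065) = 0.20 / 0.103 = 1.9417
k* = 1.9417^(1/0.5) ≈ 3.7702
y* = (k*)^α = 3.7702^0.5 ≈ 1.9417
c* = (1 − s)·y* = (1 − 0.20) × 1.9417 ≈ 1.5534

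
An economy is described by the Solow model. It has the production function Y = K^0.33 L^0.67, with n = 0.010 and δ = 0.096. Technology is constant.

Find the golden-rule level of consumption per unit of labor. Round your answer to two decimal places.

At the golden rule, f'(k) = n + δ, so α·k^(α−1) = n + δ and k_gold = (α/(n + δ))^(1/(1−α)).
k_gold = (0.33/0.106)^(1/0.67) = 3.1132^1.4925 ≈ 5.4464
c_gold = f(k_gold) − (n + δ)·k_gold = 1.7495 − 0.106×5.4464 ≈ 1.1722

c_gold ≈ 1.17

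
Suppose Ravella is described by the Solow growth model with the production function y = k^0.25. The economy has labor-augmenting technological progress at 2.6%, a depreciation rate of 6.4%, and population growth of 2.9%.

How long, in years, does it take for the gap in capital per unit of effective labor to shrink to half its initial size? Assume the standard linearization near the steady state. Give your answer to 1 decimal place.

about 7.8 years

Near the steady state the convergence rate is λ = (1 − α)(n + g + δ).
λ = (1 − 0.25) × 0.119 = 0.75 × 0.119 = 0.08925
Half-life = ln 2 / λ = 0.6931 / 0.08925 ≈ 7.77 years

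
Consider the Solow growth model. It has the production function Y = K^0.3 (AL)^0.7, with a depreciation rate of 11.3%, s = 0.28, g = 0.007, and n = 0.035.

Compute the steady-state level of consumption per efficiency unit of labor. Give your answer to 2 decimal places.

In steady state, investment equals break-even investment: s·k^α = (n + g + δ)·k.
Dividing both sides by k: k^(1−α) = s / (n + g + δ).
k^0.7 = 0.28 / (0.035 + 0.007 + 0.113) = 0.28 / 0.155 = 1.8065
k* = 1.8065^(1/0.7) ≈ 2.3276
y* = (k*)^α = 2.3276^0.3 ≈ 1.2885
c* = (1 − s)·y* = (1 − 0.28) × 1.2885 ≈ 0.9277

c* = 0.93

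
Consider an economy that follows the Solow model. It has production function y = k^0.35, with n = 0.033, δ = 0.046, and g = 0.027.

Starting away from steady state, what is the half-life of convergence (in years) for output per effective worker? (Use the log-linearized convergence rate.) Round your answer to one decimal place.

t_½ ≈ 10.1 years

Near the steady state the convergence rate is λ = (1 − α)(n + g + δ).
λ = (1 − 0.35) × 0.106 = 0.65 × 0.106 = 0.0689
Half-life = ln 2 / λ = 0.6931 / 0.0689 ≈ 10.06 years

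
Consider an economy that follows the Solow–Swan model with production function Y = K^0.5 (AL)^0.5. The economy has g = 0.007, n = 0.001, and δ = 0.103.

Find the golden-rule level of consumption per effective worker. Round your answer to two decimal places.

At the golden rule, f'(k) = n + g + δ, so α·k^(α−1) = n + g + δ and k_gold = (α/(n + g + δ))^(1/(1−α)).
k_gold = (0.5/0.111)^(1/0.5) = 4.5045^2 ≈ 20.2905
c_gold = f(k_gold) − (n + g + δ)·k_gold = 4.5045 − 0.111×20.2905 ≈ 2.2523

c_gold ≈ 2.25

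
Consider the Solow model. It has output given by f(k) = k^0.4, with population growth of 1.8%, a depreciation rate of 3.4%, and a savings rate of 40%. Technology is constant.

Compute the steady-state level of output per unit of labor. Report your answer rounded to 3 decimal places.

At the steady state, Δk = 0, so s·k^α = (n + δ)·k.
Dividing both sides by k: k^(1−α) = s / (n + δ).
k^0.6 = 0.40 / (0.018 + 0.034) = 0.40 / 0.052 = 7.6923
k* = 7.6923^(1/0.6) ≈ 29.9751
y* = (k*)^α = 29.9751^0.4 ≈ 3.8968

y* ≈ 3.897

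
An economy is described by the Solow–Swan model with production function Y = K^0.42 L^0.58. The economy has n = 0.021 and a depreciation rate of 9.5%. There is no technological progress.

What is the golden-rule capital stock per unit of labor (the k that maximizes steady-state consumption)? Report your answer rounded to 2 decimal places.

k_gold ≈ 9.19

The golden rule sets f'(k) = n + δ, i.e. α·k^(α−1) = n + δ.
So k^(1−α) = α / (n + δ) = 0.42 / 0.116 = 3.6207.
k_gold = 3.6207^(1/0.58) ≈ 9.1925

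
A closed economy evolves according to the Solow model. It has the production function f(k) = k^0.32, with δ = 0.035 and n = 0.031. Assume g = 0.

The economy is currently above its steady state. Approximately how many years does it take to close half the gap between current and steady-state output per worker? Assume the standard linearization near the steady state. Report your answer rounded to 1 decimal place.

half-life ≈ 15.4 years

Near the steady state the convergence rate is λ = (1 − α)(n + δ).
λ = (1 − 0.32) × 0.066 = 0.68 × 0.066 = 0.04488
Half-life = ln 2 / λ = 0.6931 / 0.04488 ≈ 15.44 years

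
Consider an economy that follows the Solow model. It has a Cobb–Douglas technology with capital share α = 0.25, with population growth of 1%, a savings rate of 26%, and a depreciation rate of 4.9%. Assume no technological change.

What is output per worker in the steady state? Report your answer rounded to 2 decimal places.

In steady state, investment equals break-even investment: s·k^α = (n + δ)·k.
Dividing both sides by k: k^(1−α) = s / (n + δ).
k^0.75 = 0.26 / (0.010 + 0.049) = 0.26 / 0.059 = 4.4068
k* = 4.4068^(1/0.75) ≈ 7.2249
y* = (k*)^α = 7.2249^0.25 ≈ 1.6395

y* ≈ 1.64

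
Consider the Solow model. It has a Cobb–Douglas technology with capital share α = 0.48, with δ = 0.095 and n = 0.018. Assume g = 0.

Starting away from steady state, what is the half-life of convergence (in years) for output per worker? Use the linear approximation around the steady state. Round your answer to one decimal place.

Near the steady state the convergence rate is λ = (1 − α)(n + δ).
λ = (1 − 0.48) × 0.113 = 0.52 × 0.113 = 0.05876
Half-life = ln 2 / λ = 0.6931 / 0.05876 ≈ 11.80 years

t_½ ≈ 11.8 years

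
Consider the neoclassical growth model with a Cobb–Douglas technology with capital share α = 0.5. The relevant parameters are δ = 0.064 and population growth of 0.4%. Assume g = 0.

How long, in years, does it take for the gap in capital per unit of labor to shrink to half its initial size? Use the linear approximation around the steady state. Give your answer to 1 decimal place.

t_½ ≈ 20.4 years

Near the steady state the convergence rate is λ = (1 − α)(n + δ).
λ = (1 − 0.5) × 0.068 = 0.5 × 0.068 = 0.0340
Half-life = ln 2 / λ = 0.6931 / 0.0340 ≈ 20.39 years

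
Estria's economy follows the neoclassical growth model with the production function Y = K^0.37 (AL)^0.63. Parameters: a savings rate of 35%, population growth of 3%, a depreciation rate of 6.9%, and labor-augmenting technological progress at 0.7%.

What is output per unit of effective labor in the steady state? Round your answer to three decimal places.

y* ≈ 2.017

Steady state requires s·f(k) = (n + g + δ)·k, i.e. s·k^α = (n + g + δ)·k.
Rearranging, k^(1−α) = s / (n + g + δ).
k^0.63 = 0.35 / (0.030 + 0.007 + 0.069) = 0.35 / 0.106 = 3.3019
k* = 3.3019^(1/0.63) ≈ 6.6594
y* = (k*)^α = 6.6594^0.37 ≈ 2.0168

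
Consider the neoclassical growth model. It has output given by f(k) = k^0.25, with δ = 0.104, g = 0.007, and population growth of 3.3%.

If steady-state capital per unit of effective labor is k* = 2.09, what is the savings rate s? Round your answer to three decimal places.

s ≈ 0.250

At the steady state, Δk = 0, so s·k^α = (n + g + δ)·k.
So s / (n + g + δ) = (k*)^(1−α) = 2.09^0.75 = 1.7382.
Therefore s = 1.7382 × (n + g + δ) = 1.7382 × 0.144 = 0.2503.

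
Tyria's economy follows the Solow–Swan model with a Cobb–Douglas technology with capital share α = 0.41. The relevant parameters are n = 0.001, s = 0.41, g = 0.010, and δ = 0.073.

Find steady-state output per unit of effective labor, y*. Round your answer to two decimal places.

In steady state, investment equals break-even investment: s·k^α = (n + g + δ)·k.
Rearranging, k^(1−α) = s / (n + g + δ).
k^0.59 = 0.41 / (0.001 + 0.010 + 0.073) = 0.41 / 0.084 = 4.8810
k* = 4.8810^(1/0.59) ≈ 14.6880
y* = (k*)^α = 14.6880^0.41 ≈ 3.0092

y* ≈ 3.01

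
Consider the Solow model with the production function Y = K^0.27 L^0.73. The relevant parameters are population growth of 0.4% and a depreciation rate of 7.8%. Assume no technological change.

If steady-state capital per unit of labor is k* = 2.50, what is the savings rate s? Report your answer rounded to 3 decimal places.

In steady state, investment equals break-even investment: s·k^α = (n + δ)·k.
So s / (n + δ) = (k*)^(1−α) = 2.50^0.73 = 1.9521.
Therefore s = 1.9521 × (n + δ) = 1.9521 × 0.082 = 0.1601.

s ≈ 0.160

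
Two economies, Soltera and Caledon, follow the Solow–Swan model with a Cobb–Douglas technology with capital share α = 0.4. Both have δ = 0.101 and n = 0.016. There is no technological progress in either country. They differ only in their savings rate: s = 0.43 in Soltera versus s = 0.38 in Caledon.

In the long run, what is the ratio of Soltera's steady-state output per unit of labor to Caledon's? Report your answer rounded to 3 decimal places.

y*_S / y*_C ≈ 1.086

Steady-state y* = [s/(n + δ)]^(α/(1−α)), so the ratio is [ (s_S/(n + δ)_S) / (s_C/(n + δ)_C) ]^0.6667.
s_S/(n + δ)_S = 0.43/0.117 = 3.6752; s_C/(n + δ)_C = 0.38/0.117 = 3.2479.
Ratio = (3.6752/3.2479)^0.6667 = 1.1316^0.6667 ≈ 1.0859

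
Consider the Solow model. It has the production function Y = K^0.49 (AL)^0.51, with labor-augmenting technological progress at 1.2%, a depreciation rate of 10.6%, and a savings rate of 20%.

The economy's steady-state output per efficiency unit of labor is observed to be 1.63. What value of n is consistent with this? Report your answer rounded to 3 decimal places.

At the steady state, Δk = 0, so s·k^α = (n + g + δ)·k.
Since y* = [s/(n + g + δ)]^(α/(1−α)), we have s/(n + g + δ) = (y*)^((1−α)/α) = 1.63^1.0408 = 1.6628.
Therefore n + g + δ = s / 1.6628 = 0.20 / 1.6628 = 0.1203, so n = 0.1203 − 0.118 = 0.0023.

n ≈ 0.002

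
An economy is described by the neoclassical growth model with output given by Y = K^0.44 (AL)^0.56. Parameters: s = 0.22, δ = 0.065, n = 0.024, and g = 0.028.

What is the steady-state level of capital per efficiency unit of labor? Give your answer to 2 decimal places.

In steady state, investment equals break-even investment: s·k^α = (n + g + δ)·k.
Dividing both sides by k: k^(1−α) = s / (n + g + δ).
k^0.56 = 0.22 / (0.024 + 0.028 + 0.065) = 0.22 / 0.117 = 1.8803
k* = 1.8803^(1/0.56) ≈ 3.0881

k* ≈ 3.09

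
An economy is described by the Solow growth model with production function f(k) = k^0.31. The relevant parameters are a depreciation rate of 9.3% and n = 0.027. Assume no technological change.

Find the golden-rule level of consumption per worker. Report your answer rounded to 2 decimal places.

At the golden rule, f'(k) = n + δ, so α·k^(α−1) = n + δ and k_gold = (α/(n + δ))^(1/(1−α)).
k_gold = (0.31/0.120)^(1/0.69) = 2.5833^1.4493 ≈ 3.9570
c_gold = f(k_gold) − (n + δ)·k_gold = 1.5317 − 0.120×3.9570 ≈ 1.0569

c_gold ≈ 1.06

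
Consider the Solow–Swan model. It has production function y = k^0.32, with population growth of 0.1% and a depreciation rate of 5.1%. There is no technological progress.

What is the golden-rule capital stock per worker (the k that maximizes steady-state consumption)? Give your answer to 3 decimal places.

The golden rule sets f'(k) = n + δ, i.e. α·k^(α−1) = n + δ.
So k^(1−α) = α / (n + δ) = 0.32 / 0.052 = 6.1538.
k_gold = 6.1538^(1/0.68) ≈ 14.4712

k_gold ≈ 14.471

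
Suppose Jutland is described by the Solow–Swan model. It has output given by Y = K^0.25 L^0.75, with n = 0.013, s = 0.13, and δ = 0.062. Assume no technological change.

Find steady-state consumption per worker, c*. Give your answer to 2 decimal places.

c* = 1.05

In steady state, investment equals break-even investment: s·k^α = (n + δ)·k.
Dividing both sides by k: k^(1−α) = s / (n + δ).
k^0.75 = 0.13 / (0.013 + 0.062) = 0.13 / 0.075 = 1.7333
k* = 1.7333^(1/0.75) ≈ 2.0821
y* = (k*)^α = 2.0821^0.25 ≈ 1.2012
c* = (1 − s)·y* = (1 − 0.13) × 1.2012 ≈ 1.0450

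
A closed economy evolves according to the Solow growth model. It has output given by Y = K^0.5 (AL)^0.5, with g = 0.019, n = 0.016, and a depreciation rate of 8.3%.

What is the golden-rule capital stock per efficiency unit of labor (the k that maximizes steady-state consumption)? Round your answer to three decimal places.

k_gold ≈ 17.955

The golden rule sets f'(k) = n + g + δ, i.e. α·k^(α−1) = n + g + δ.
So k^(1−α) = α / (n + g + δ) = 0.5 / 0.118 = 4.2373.
k_gold = 4.2373^(1/0.5) ≈ 17.9547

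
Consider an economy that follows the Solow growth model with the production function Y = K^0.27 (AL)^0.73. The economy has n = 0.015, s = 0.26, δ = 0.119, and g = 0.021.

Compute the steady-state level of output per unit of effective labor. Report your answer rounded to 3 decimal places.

y* = 1.211

In steady state, investment equals break-even investment: s·k^α = (n + g + δ)·k.
Dividing both sides by k: k^(1−α) = s / (n + g + δ).
k^0.73 = 0.26 / (0.015 + 0.021 + 0.119) = 0.26 / 0.155 = 1.6774
k* = 1.6774^(1/0.73) ≈ 2.0311
y* = (k*)^α = 2.0311^0.27 ≈ 1.2108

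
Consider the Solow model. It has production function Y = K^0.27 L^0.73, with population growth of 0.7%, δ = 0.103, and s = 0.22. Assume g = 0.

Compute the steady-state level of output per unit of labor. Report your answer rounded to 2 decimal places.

In steady state, investment equals break-even investment: s·k^α = (n + δ)·k.
Dividing both sides by k: k^(1−α) = s / (n + δ).
k^0.73 = 0.22 / (0.007 + 0.103) = 0.22 / 0.110 = 2.0000
k* = 2.0000^(1/0.73) ≈ 2.5845
y* = (k*)^α = 2.5845^0.27 ≈ 1.2922

y* = 1.29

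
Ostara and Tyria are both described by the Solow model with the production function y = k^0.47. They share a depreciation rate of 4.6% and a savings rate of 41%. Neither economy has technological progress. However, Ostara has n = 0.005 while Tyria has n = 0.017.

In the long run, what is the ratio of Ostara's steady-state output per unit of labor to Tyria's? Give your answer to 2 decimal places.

y*_O / y*_T ≈ 1.21

Steady-state y* = [s/(n + δ)]^(α/(1−α)), so the ratio is [ (s_O/(n + δ)_O) / (s_T/(n + δ)_T) ]^0.8868.
s_O/(n + δ)_O = 0.41/0.051 = 8.0392; s_T/(n + δ)_T = 0.41/0.063 = 6.5079.
Ratio = (8.0392/6.5079)^0.8868 = 1.2353^0.8868 ≈ 1.2061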